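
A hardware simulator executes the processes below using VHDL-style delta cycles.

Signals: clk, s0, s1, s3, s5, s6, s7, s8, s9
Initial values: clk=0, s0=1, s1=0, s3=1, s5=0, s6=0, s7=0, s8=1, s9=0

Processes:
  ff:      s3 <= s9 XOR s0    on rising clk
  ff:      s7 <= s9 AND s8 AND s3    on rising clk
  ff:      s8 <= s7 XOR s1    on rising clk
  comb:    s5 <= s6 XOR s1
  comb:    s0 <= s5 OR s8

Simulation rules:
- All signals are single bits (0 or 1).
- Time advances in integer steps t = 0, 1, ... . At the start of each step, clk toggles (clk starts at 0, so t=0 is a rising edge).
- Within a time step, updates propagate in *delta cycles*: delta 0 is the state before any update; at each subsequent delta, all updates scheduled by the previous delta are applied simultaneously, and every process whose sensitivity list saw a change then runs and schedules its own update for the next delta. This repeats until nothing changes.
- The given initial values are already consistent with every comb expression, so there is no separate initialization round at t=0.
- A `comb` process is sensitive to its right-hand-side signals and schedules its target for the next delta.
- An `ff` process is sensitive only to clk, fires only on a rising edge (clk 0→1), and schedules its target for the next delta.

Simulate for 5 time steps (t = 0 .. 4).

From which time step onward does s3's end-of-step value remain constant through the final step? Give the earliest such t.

2

t=0 Δ0: s7=0 s0=1 s9=0 s8=1 s5=0 s1=0 s6=0 clk=0 s3=1
  Δ1: clk:0→1
  Δ2: s8:1→0
  Δ3: s0:1→0
  (3Δ to stable)
t=1 Δ0: s7=0 s0=0 s9=0 s8=0 s5=0 s1=0 s6=0 clk=1 s3=1
  Δ1: clk:1→0
  (1Δ to stable)
t=2 Δ0: s7=0 s0=0 s9=0 s8=0 s5=0 s1=0 s6=0 clk=0 s3=1
  Δ1: clk:0→1
  Δ2: s3:1→0
  (2Δ to stable)
t=3 Δ0: s7=0 s0=0 s9=0 s8=0 s5=0 s1=0 s6=0 clk=1 s3=0
  Δ1: clk:1→0
  (1Δ to stable)
t=4 Δ0: s7=0 s0=0 s9=0 s8=0 s5=0 s1=0 s6=0 clk=0 s3=0
  Δ1: clk:0→1
  (1Δ to stable)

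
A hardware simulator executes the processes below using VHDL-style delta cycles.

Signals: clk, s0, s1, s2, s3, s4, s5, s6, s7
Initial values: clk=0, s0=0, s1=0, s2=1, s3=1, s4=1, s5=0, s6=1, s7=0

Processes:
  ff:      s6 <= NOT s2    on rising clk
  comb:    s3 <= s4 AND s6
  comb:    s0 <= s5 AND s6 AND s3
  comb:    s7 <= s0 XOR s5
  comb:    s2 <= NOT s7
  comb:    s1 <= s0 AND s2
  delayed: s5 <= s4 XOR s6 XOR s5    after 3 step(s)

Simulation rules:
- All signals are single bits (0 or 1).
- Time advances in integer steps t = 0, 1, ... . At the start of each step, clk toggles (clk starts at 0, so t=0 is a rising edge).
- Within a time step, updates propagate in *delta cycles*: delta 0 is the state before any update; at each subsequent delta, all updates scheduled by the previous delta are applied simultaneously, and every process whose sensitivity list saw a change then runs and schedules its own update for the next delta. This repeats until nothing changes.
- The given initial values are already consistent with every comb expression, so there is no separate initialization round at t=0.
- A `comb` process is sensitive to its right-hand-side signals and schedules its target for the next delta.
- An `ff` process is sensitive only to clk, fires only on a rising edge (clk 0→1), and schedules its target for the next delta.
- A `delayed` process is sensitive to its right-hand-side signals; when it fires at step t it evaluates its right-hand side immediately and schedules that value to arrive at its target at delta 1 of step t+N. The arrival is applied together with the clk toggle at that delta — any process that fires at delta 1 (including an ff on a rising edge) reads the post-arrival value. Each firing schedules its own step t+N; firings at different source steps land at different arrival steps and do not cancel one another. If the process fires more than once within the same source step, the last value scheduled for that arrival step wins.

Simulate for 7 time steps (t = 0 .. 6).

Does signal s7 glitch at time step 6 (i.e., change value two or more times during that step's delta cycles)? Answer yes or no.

t=0 Δ0: clk=0 s3=1 s7=0 s5=0 s6=1 s4=1 s2=1 s0=0 s1=0
  Δ1: clk:0→1
  Δ2: s6:1→0
  Δ3: s3:1→0
  (3Δ to stable)
t=1 Δ0: clk=1 s3=0 s7=0 s5=0 s6=0 s4=1 s2=1 s0=0 s1=0
  Δ1: clk:1→0
  (1Δ to stable)
t=2 Δ0: clk=0 s3=0 s7=0 s5=0 s6=0 s4=1 s2=1 s0=0 s1=0
  Δ1: clk:0→1
  (1Δ to stable)
t=3 Δ0: clk=1 s3=0 s7=0 s5=0 s6=0 s4=1 s2=1 s0=0 s1=0
  Δ1: clk:1→0, s5:0→1
  Δ2: s7:0→1
  Δ3: s2:1→0
  (3Δ to stable)
t=4 Δ0: clk=0 s3=0 s7=1 s5=1 s6=0 s4=1 s2=0 s0=0 s1=0
  Δ1: clk:0→1
  Δ2: s6:0→1
  Δ3: s3:0→1
  Δ4: s0:0→1
  Δ5: s7:1→0
  Δ6: s2:0→1
  Δ7: s1:0→1
  (7Δ to stable)
t=5 Δ0: clk=1 s3=1 s7=0 s5=1 s6=1 s4=1 s2=1 s0=1 s1=1
  Δ1: clk:1→0
  (1Δ to stable)
t=6 Δ0: clk=0 s3=1 s7=0 s5=1 s6=1 s4=1 s2=1 s0=1 s1=1
  Δ1: clk:0→1, s5:1→0
  Δ2: s7:0→1, s6:1→0, s0:1→0
  Δ3: s3:1→0, s7:1→0, s2:1→0, s1:1→0
  Δ4: s2:0→1
  (4Δ to stable)

yes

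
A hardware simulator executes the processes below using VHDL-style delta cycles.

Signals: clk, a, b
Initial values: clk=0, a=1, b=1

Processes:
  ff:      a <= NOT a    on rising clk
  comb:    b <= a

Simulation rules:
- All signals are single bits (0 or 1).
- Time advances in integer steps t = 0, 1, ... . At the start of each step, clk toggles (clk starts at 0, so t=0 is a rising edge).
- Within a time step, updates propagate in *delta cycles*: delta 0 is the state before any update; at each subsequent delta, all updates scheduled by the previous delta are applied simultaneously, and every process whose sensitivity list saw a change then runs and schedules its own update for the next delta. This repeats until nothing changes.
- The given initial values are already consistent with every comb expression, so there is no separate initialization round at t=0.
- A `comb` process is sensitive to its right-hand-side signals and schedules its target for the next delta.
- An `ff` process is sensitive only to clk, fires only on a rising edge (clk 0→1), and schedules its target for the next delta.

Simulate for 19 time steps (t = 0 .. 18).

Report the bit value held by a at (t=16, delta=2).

0

t0.Δ0 clk=0 b=1 a=1
t0.Δ1 clk=1 b=1 a=1
t0.Δ2 clk=1 b=1 a=0
t0.Δ3 clk=1 b=0 a=0
t1.Δ0 clk=1 b=0 a=0
t1.Δ1 clk=0 b=0 a=0
t2.Δ0 clk=0 b=0 a=0
t2.Δ1 clk=1 b=0 a=0
t2.Δ2 clk=1 b=0 a=1
t2.Δ3 clk=1 b=1 a=1
t3.Δ0 clk=1 b=1 a=1
t3.Δ1 clk=0 b=1 a=1
t4.Δ0 clk=0 b=1 a=1
t4.Δ1 clk=1 b=1 a=1
t4.Δ2 clk=1 b=1 a=0
t4.Δ3 clk=1 b=0 a=0
t5.Δ0 clk=1 b=0 a=0
t5.Δ1 clk=0 b=0 a=0
t6.Δ0 clk=0 b=0 a=0
t6.Δ1 clk=1 b=0 a=0
t6.Δ2 clk=1 b=0 a=1
t6.Δ3 clk=1 b=1 a=1
t7.Δ0 clk=1 b=1 a=1
t7.Δ1 clk=0 b=1 a=1
t8.Δ0 clk=0 b=1 a=1
t8.Δ1 clk=1 b=1 a=1
t8.Δ2 clk=1 b=1 a=0
t8.Δ3 clk=1 b=0 a=0
t9.Δ0 clk=1 b=0 a=0
t9.Δ1 clk=0 b=0 a=0
t10.Δ0 clk=0 b=0 a=0
t10.Δ1 clk=1 b=0 a=0
t10.Δ2 clk=1 b=0 a=1
t10.Δ3 clk=1 b=1 a=1
t11.Δ0 clk=1 b=1 a=1
t11.Δ1 clk=0 b=1 a=1
t12.Δ0 clk=0 b=1 a=1
t12.Δ1 clk=1 b=1 a=1
t12.Δ2 clk=1 b=1 a=0
t12.Δ3 clk=1 b=0 a=0
t13.Δ0 clk=1 b=0 a=0
t13.Δ1 clk=0 b=0 a=0
t14.Δ0 clk=0 b=0 a=0
t14.Δ1 clk=1 b=0 a=0
t14.Δ2 clk=1 b=0 a=1
t14.Δ3 clk=1 b=1 a=1
t15.Δ0 clk=1 b=1 a=1
t15.Δ1 clk=0 b=1 a=1
t16.Δ0 clk=0 b=1 a=1
t16.Δ1 clk=1 b=1 a=1
t16.Δ2 clk=1 b=1 a=0
t16.Δ3 clk=1 b=0 a=0
t17.Δ0 clk=1 b=0 a=0
t17.Δ1 clk=0 b=0 a=0
t18.Δ0 clk=0 b=0 a=0
t18.Δ1 clk=1 b=0 a=0
t18.Δ2 clk=1 b=0 a=1
t18.Δ3 clk=1 b=1 a=1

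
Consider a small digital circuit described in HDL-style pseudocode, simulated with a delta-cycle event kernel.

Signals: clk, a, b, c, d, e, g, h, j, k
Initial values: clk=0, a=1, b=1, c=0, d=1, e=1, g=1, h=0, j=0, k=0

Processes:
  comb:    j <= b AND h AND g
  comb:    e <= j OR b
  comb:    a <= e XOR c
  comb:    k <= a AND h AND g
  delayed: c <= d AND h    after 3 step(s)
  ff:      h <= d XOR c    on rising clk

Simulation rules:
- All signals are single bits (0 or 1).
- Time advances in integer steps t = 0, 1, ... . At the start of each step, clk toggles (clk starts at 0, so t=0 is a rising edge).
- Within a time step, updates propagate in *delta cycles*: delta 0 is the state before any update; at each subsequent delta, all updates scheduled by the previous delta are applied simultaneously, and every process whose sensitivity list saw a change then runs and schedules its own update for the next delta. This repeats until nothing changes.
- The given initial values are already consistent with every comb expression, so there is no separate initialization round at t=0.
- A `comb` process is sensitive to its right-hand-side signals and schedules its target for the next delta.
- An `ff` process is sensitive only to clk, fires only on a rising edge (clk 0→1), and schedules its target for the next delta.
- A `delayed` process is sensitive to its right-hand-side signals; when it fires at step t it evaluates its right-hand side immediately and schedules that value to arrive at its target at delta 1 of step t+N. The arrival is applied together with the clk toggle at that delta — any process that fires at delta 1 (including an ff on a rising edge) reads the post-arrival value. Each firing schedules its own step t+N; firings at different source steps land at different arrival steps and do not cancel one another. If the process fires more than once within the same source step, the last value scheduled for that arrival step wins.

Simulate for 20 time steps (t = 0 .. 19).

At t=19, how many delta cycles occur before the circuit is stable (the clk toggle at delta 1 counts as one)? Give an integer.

[bits: h,a,b,e,c,k,g,d,j,clk]
t=0: Δ0=0111001100 Δ1=0111001101 Δ2=1111001101 Δ3=1111011111 | 3Δ
t=1: Δ0=1111011111 Δ1=1111011110 | 1Δ
t=2: Δ0=1111011110 Δ1=1111011111 | 1Δ
t=3: Δ0=1111011111 Δ1=1111111110 Δ2=1011111110 Δ3=1011101110 | 3Δ
t=4: Δ0=1011101110 Δ1=1011101111 Δ2=0011101111 Δ3=0011101101 | 3Δ
t=5: Δ0=0011101101 Δ1=0011101100 | 1Δ
t=6: Δ0=0011101100 Δ1=0011101101 | 1Δ
t=7: Δ0=0011101101 Δ1=0011001100 Δ2=0111001100 | 2Δ
t=8: Δ0=0111001100 Δ1=0111001101 Δ2=1111001101 Δ3=1111011111 | 3Δ
t=9: Δ0=1111011111 Δ1=1111011110 | 1Δ
t=10: Δ0=1111011110 Δ1=1111011111 | 1Δ
t=11: Δ0=1111011111 Δ1=1111111110 Δ2=1011111110 Δ3=1011101110 | 3Δ
t=12: Δ0=1011101110 Δ1=1011101111 Δ2=0011101111 Δ3=0011101101 | 3Δ
t=13: Δ0=0011101101 Δ1=0011101100 | 1Δ
t=14: Δ0=0011101100 Δ1=0011101101 | 1Δ
t=15: Δ0=0011101101 Δ1=0011001100 Δ2=0111001100 | 2Δ
t=16: Δ0=0111001100 Δ1=0111001101 Δ2=1111001101 Δ3=1111011111 | 3Δ
t=17: Δ0=1111011111 Δ1=1111011110 | 1Δ
t=18: Δ0=1111011110 Δ1=1111011111 | 1Δ
t=19: Δ0=1111011111 Δ1=1111111110 Δ2=1011111110 Δ3=1011101110 | 3Δ

3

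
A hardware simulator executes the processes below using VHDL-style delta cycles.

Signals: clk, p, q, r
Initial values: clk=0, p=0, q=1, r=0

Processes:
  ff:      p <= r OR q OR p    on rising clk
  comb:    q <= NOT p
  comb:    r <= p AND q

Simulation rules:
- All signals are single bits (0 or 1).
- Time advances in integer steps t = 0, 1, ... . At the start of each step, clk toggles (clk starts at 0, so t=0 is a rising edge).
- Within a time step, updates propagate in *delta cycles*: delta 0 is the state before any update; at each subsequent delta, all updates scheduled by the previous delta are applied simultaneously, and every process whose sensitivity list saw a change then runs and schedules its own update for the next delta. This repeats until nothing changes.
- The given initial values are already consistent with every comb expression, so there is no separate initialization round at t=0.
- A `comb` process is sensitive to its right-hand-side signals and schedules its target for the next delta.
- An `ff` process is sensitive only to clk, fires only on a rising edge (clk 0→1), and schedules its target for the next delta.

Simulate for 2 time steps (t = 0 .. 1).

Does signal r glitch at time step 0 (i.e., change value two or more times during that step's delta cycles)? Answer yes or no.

yes

t0.Δ0 r=0 q=1 clk=0 p=0
t0.Δ1 r=0 q=1 clk=1 p=0
t0.Δ2 r=0 q=1 clk=1 p=1
t0.Δ3 r=1 q=0 clk=1 p=1
t0.Δ4 r=0 q=0 clk=1 p=1
t1.Δ0 r=0 q=0 clk=1 p=1
t1.Δ1 r=0 q=0 clk=0 p=1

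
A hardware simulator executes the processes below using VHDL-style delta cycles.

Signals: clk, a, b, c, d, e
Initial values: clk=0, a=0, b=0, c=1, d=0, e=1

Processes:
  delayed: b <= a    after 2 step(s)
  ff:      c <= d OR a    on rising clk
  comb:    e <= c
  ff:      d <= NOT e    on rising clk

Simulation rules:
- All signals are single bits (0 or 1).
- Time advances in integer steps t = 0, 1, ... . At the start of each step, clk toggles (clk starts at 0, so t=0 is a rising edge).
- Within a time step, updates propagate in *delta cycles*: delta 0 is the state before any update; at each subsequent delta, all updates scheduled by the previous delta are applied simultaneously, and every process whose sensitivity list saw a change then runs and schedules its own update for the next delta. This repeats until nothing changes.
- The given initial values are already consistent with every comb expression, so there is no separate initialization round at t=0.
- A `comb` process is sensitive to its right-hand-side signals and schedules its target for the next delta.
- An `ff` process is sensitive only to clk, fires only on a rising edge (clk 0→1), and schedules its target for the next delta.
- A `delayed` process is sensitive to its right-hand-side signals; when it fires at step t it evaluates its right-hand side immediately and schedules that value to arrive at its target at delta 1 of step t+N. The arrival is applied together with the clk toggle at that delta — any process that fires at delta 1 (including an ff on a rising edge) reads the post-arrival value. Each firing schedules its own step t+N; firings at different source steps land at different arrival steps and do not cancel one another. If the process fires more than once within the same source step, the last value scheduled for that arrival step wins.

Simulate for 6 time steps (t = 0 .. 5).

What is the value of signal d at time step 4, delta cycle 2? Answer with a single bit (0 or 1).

1

t0.Δ0 a=0 b=0 e=1 clk=0 c=1 d=0
t0.Δ1 a=0 b=0 e=1 clk=1 c=1 d=0
t0.Δ2 a=0 b=0 e=1 clk=1 c=0 d=0
t0.Δ3 a=0 b=0 e=0 clk=1 c=0 d=0
t1.Δ0 a=0 b=0 e=0 clk=1 c=0 d=0
t1.Δ1 a=0 b=0 e=0 clk=0 c=0 d=0
t2.Δ0 a=0 b=0 e=0 clk=0 c=0 d=0
t2.Δ1 a=0 b=0 e=0 clk=1 c=0 d=0
t2.Δ2 a=0 b=0 e=0 clk=1 c=0 d=1
t3.Δ0 a=0 b=0 e=0 clk=1 c=0 d=1
t3.Δ1 a=0 b=0 e=0 clk=0 c=0 d=1
t4.Δ0 a=0 b=0 e=0 clk=0 c=0 d=1
t4.Δ1 a=0 b=0 e=0 clk=1 c=0 d=1
t4.Δ2 a=0 b=0 e=0 clk=1 c=1 d=1
t4.Δ3 a=0 b=0 e=1 clk=1 c=1 d=1
t5.Δ0 a=0 b=0 e=1 clk=1 c=1 d=1
t5.Δ1 a=0 b=0 e=1 clk=0 c=1 d=1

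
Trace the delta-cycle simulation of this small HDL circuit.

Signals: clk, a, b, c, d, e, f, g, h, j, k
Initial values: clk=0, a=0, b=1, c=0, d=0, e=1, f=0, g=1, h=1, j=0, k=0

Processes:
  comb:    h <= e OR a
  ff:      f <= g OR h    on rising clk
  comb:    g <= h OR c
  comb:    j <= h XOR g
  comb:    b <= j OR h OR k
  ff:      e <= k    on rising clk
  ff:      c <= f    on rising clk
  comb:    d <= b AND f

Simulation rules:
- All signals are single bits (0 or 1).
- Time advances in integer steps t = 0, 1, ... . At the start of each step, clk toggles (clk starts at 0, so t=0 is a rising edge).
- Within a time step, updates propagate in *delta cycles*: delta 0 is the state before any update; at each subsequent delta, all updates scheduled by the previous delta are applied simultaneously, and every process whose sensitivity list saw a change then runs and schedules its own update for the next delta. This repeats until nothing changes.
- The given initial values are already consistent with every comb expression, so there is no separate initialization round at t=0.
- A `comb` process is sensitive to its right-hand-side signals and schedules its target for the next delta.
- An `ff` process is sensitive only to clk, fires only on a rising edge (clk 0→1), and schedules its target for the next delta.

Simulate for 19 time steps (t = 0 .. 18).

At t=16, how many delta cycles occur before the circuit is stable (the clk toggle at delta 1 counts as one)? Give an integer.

6

t0.Δ0 g=1 a=0 j=0 d=0 e=1 k=0 h=1 clk=0 f=0 b=1 c=0
t0.Δ1 g=1 a=0 j=0 d=0 e=1 k=0 h=1 clk=1 f=0 b=1 c=0
t0.Δ2 g=1 a=0 j=0 d=0 e=0 k=0 h=1 clk=1 f=1 b=1 c=0
t0.Δ3 g=1 a=0 j=0 d=1 e=0 k=0 h=0 clk=1 f=1 b=1 c=0
t0.Δ4 g=0 a=0 j=1 d=1 e=0 k=0 h=0 clk=1 f=1 b=0 c=0
t0.Δ5 g=0 a=0 j=0 d=0 e=0 k=0 h=0 clk=1 f=1 b=1 c=0
t0.Δ6 g=0 a=0 j=0 d=1 e=0 k=0 h=0 clk=1 f=1 b=0 c=0
t0.Δ7 g=0 a=0 j=0 d=0 e=0 k=0 h=0 clk=1 f=1 b=0 c=0
t1.Δ0 g=0 a=0 j=0 d=0 e=0 k=0 h=0 clk=1 f=1 b=0 c=0
t1.Δ1 g=0 a=0 j=0 d=0 e=0 k=0 h=0 clk=0 f=1 b=0 c=0
t2.Δ0 g=0 a=0 j=0 d=0 e=0 k=0 h=0 clk=0 f=1 b=0 c=0
t2.Δ1 g=0 a=0 j=0 d=0 e=0 k=0 h=0 clk=1 f=1 b=0 c=0
t2.Δ2 g=0 a=0 j=0 d=0 e=0 k=0 h=0 clk=1 f=0 b=0 c=1
t2.Δ3 g=1 a=0 j=0 d=0 e=0 k=0 h=0 clk=1 f=0 b=0 c=1
t2.Δ4 g=1 a=0 j=1 d=0 e=0 k=0 h=0 clk=1 f=0 b=0 c=1
t2.Δ5 g=1 a=0 j=1 d=0 e=0 k=0 h=0 clk=1 f=0 b=1 c=1
t3.Δ0 g=1 a=0 j=1 d=0 e=0 k=0 h=0 clk=1 f=0 b=1 c=1
t3.Δ1 g=1 a=0 j=1 d=0 e=0 k=0 h=0 clk=0 f=0 b=1 c=1
t4.Δ0 g=1 a=0 j=1 d=0 e=0 k=0 h=0 clk=0 f=0 b=1 c=1
t4.Δ1 g=1 a=0 j=1 d=0 e=0 k=0 h=0 clk=1 f=0 b=1 c=1
t4.Δ2 g=1 a=0 j=1 d=0 e=0 k=0 h=0 clk=1 f=1 b=1 c=0
t4.Δ3 g=0 a=0 j=1 d=1 e=0 k=0 h=0 clk=1 f=1 b=1 c=0
t4.Δ4 g=0 a=0 j=0 d=1 e=0 k=0 h=0 clk=1 f=1 b=1 c=0
t4.Δ5 g=0 a=0 j=0 d=1 e=0 k=0 h=0 clk=1 f=1 b=0 c=0
t4.Δ6 g=0 a=0 j=0 d=0 e=0 k=0 h=0 clk=1 f=1 b=0 c=0
t5.Δ0 g=0 a=0 j=0 d=0 e=0 k=0 h=0 clk=1 f=1 b=0 c=0
t5.Δ1 g=0 a=0 j=0 d=0 e=0 k=0 h=0 clk=0 f=1 b=0 c=0
t6.Δ0 g=0 a=0 j=0 d=0 e=0 k=0 h=0 clk=0 f=1 b=0 c=0
t6.Δ1 g=0 a=0 j=0 d=0 e=0 k=0 h=0 clk=1 f=1 b=0 c=0
t6.Δ2 g=0 a=0 j=0 d=0 e=0 k=0 h=0 clk=1 f=0 b=0 c=1
t6.Δ3 g=1 a=0 j=0 d=0 e=0 k=0 h=0 clk=1 f=0 b=0 c=1
t6.Δ4 g=1 a=0 j=1 d=0 e=0 k=0 h=0 clk=1 f=0 b=0 c=1
t6.Δ5 g=1 a=0 j=1 d=0 e=0 k=0 h=0 clk=1 f=0 b=1 c=1
t7.Δ0 g=1 a=0 j=1 d=0 e=0 k=0 h=0 clk=1 f=0 b=1 c=1
t7.Δ1 g=1 a=0 j=1 d=0 e=0 k=0 h=0 clk=0 f=0 b=1 c=1
t8.Δ0 g=1 a=0 j=1 d=0 e=0 k=0 h=0 clk=0 f=0 b=1 c=1
t8.Δ1 g=1 a=0 j=1 d=0 e=0 k=0 h=0 clk=1 f=0 b=1 c=1
t8.Δ2 g=1 a=0 j=1 d=0 e=0 k=0 h=0 clk=1 f=1 b=1 c=0
t8.Δ3 g=0 a=0 j=1 d=1 e=0 k=0 h=0 clk=1 f=1 b=1 c=0
t8.Δ4 g=0 a=0 j=0 d=1 e=0 k=0 h=0 clk=1 f=1 b=1 c=0
t8.Δ5 g=0 a=0 j=0 d=1 e=0 k=0 h=0 clk=1 f=1 b=0 c=0
t8.Δ6 g=0 a=0 j=0 d=0 e=0 k=0 h=0 clk=1 f=1 b=0 c=0
t9.Δ0 g=0 a=0 j=0 d=0 e=0 k=0 h=0 clk=1 f=1 b=0 c=0
t9.Δ1 g=0 a=0 j=0 d=0 e=0 k=0 h=0 clk=0 f=1 b=0 c=0
t10.Δ0 g=0 a=0 j=0 d=0 e=0 k=0 h=0 clk=0 f=1 b=0 c=0
t10.Δ1 g=0 a=0 j=0 d=0 e=0 k=0 h=0 clk=1 f=1 b=0 c=0
t10.Δ2 g=0 a=0 j=0 d=0 e=0 k=0 h=0 clk=1 f=0 b=0 c=1
t10.Δ3 g=1 a=0 j=0 d=0 e=0 k=0 h=0 clk=1 f=0 b=0 c=1
t10.Δ4 g=1 a=0 j=1 d=0 e=0 k=0 h=0 clk=1 f=0 b=0 c=1
t10.Δ5 g=1 a=0 j=1 d=0 e=0 k=0 h=0 clk=1 f=0 b=1 c=1
t11.Δ0 g=1 a=0 j=1 d=0 e=0 k=0 h=0 clk=1 f=0 b=1 c=1
t11.Δ1 g=1 a=0 j=1 d=0 e=0 k=0 h=0 clk=0 f=0 b=1 c=1
t12.Δ0 g=1 a=0 j=1 d=0 e=0 k=0 h=0 clk=0 f=0 b=1 c=1
t12.Δ1 g=1 a=0 j=1 d=0 e=0 k=0 h=0 clk=1 f=0 b=1 c=1
t12.Δ2 g=1 a=0 j=1 d=0 e=0 k=0 h=0 clk=1 f=1 b=1 c=0
t12.Δ3 g=0 a=0 j=1 d=1 e=0 k=0 h=0 clk=1 f=1 b=1 c=0
t12.Δ4 g=0 a=0 j=0 d=1 e=0 k=0 h=0 clk=1 f=1 b=1 c=0
t12.Δ5 g=0 a=0 j=0 d=1 e=0 k=0 h=0 clk=1 f=1 b=0 c=0
t12.Δ6 g=0 a=0 j=0 d=0 e=0 k=0 h=0 clk=1 f=1 b=0 c=0
t13.Δ0 g=0 a=0 j=0 d=0 e=0 k=0 h=0 clk=1 f=1 b=0 c=0
t13.Δ1 g=0 a=0 j=0 d=0 e=0 k=0 h=0 clk=0 f=1 b=0 c=0
t14.Δ0 g=0 a=0 j=0 d=0 e=0 k=0 h=0 clk=0 f=1 b=0 c=0
t14.Δ1 g=0 a=0 j=0 d=0 e=0 k=0 h=0 clk=1 f=1 b=0 c=0
t14.Δ2 g=0 a=0 j=0 d=0 e=0 k=0 h=0 clk=1 f=0 b=0 c=1
t14.Δ3 g=1 a=0 j=0 d=0 e=0 k=0 h=0 clk=1 f=0 b=0 c=1
t14.Δ4 g=1 a=0 j=1 d=0 e=0 k=0 h=0 clk=1 f=0 b=0 c=1
t14.Δ5 g=1 a=0 j=1 d=0 e=0 k=0 h=0 clk=1 f=0 b=1 c=1
t15.Δ0 g=1 a=0 j=1 d=0 e=0 k=0 h=0 clk=1 f=0 b=1 c=1
t15.Δ1 g=1 a=0 j=1 d=0 e=0 k=0 h=0 clk=0 f=0 b=1 c=1
t16.Δ0 g=1 a=0 j=1 d=0 e=0 k=0 h=0 clk=0 f=0 b=1 c=1
t16.Δ1 g=1 a=0 j=1 d=0 e=0 k=0 h=0 clk=1 f=0 b=1 c=1
t16.Δ2 g=1 a=0 j=1 d=0 e=0 k=0 h=0 clk=1 f=1 b=1 c=0
t16.Δ3 g=0 a=0 j=1 d=1 e=0 k=0 h=0 clk=1 f=1 b=1 c=0
t16.Δ4 g=0 a=0 j=0 d=1 e=0 k=0 h=0 clk=1 f=1 b=1 c=0
t16.Δ5 g=0 a=0 j=0 d=1 e=0 k=0 h=0 clk=1 f=1 b=0 c=0
t16.Δ6 g=0 a=0 j=0 d=0 e=0 k=0 h=0 clk=1 f=1 b=0 c=0
t17.Δ0 g=0 a=0 j=0 d=0 e=0 k=0 h=0 clk=1 f=1 b=0 c=0
t17.Δ1 g=0 a=0 j=0 d=0 e=0 k=0 h=0 clk=0 f=1 b=0 c=0
t18.Δ0 g=0 a=0 j=0 d=0 e=0 k=0 h=0 clk=0 f=1 b=0 c=0
t18.Δ1 g=0 a=0 j=0 d=0 e=0 k=0 h=0 clk=1 f=1 b=0 c=0
t18.Δ2 g=0 a=0 j=0 d=0 e=0 k=0 h=0 clk=1 f=0 b=0 c=1
t18.Δ3 g=1 a=0 j=0 d=0 e=0 k=0 h=0 clk=1 f=0 b=0 c=1
t18.Δ4 g=1 a=0 j=1 d=0 e=0 k=0 h=0 clk=1 f=0 b=0 c=1
t18.Δ5 g=1 a=0 j=1 d=0 e=0 k=0 h=0 clk=1 f=0 b=1 c=1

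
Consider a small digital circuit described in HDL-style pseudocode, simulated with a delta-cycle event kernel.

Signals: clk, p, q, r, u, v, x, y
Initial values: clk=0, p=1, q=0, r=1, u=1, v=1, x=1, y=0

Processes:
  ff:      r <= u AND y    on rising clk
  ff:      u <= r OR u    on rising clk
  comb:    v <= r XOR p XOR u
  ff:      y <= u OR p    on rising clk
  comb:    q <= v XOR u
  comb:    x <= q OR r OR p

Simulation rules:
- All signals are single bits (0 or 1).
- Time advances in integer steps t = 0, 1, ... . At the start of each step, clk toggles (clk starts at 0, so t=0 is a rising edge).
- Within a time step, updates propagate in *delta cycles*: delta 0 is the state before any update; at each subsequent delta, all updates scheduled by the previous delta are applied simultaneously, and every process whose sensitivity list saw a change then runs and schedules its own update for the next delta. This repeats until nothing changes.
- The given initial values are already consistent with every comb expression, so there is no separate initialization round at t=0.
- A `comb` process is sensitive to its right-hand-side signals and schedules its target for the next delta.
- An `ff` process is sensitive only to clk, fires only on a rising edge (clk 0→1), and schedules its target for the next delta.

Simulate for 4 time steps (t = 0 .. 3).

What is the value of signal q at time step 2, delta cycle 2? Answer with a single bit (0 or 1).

[bits: p,r,u,clk,v,y,x,q]
t=0: Δ0=11101010 Δ1=11111010 Δ2=10111110 Δ3=10110110 Δ4=10110111 | 4Δ
t=1: Δ0=10110111 Δ1=10100111 | 1Δ
t=2: Δ0=10100111 Δ1=10110111 Δ2=11110111 Δ3=11111111 Δ4=11111110 | 4Δ
t=3: Δ0=11111110 Δ1=11101110 | 1Δ

1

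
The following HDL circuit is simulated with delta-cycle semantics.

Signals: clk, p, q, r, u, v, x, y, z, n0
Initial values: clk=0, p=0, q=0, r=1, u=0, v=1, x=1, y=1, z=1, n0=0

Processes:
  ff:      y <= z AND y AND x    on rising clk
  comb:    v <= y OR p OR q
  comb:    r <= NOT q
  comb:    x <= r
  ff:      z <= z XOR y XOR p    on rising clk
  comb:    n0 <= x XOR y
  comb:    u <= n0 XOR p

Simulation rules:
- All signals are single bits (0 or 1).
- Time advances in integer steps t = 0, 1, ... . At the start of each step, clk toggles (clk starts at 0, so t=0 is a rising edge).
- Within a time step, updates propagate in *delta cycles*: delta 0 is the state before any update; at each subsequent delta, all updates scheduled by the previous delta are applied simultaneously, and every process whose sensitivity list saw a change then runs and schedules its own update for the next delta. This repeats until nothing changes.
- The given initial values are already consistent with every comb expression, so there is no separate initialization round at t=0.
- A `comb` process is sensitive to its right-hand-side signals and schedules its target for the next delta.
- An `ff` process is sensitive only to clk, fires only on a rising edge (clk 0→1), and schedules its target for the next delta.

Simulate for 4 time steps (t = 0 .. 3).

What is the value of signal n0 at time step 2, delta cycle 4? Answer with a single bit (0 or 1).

1

t=0 Δ0: clk=0 x=1 q=0 z=1 v=1 n0=0 y=1 u=0 r=1 p=0
  Δ1: clk:0→1
  Δ2: z:1→0
  (2Δ to stable)
t=1 Δ0: clk=1 x=1 q=0 z=0 v=1 n0=0 y=1 u=0 r=1 p=0
  Δ1: clk:1→0
  (1Δ to stable)
t=2 Δ0: clk=0 x=1 q=0 z=0 v=1 n0=0 y=1 u=0 r=1 p=0
  Δ1: clk:0→1
  Δ2: z:0→1, y:1→0
  Δ3: v:1→0, n0:0→1
  Δ4: u:0→1
  (4Δ to stable)
t=3 Δ0: clk=1 x=1 q=0 z=1 v=0 n0=1 y=0 u=1 r=1 p=0
  Δ1: clk:1→0
  (1Δ to stable)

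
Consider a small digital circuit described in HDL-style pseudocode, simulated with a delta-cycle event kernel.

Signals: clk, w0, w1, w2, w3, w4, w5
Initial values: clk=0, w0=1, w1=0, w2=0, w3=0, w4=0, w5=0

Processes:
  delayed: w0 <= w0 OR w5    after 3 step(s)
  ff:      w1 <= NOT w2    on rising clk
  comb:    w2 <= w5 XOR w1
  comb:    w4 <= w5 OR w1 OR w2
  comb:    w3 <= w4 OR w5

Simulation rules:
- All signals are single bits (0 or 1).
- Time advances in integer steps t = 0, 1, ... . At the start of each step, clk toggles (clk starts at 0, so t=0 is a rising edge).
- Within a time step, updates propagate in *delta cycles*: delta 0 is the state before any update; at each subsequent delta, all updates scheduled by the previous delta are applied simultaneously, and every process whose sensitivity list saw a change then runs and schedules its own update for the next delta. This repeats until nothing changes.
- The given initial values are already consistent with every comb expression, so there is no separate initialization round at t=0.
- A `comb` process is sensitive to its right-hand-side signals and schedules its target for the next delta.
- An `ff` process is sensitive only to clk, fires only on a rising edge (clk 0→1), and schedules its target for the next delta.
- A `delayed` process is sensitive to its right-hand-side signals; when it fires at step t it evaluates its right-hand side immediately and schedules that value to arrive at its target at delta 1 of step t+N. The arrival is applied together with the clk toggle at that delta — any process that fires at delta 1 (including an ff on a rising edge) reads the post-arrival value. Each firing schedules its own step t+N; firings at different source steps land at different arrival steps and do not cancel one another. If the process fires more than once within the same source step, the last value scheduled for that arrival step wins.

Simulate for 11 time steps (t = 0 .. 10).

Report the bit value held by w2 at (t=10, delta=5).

0

t0.Δ0 w3=0 w0=1 w5=0 w1=0 clk=0 w2=0 w4=0
t0.Δ1 w3=0 w0=1 w5=0 w1=0 clk=1 w2=0 w4=0
t0.Δ2 w3=0 w0=1 w5=0 w1=1 clk=1 w2=0 w4=0
t0.Δ3 w3=0 w0=1 w5=0 w1=1 clk=1 w2=1 w4=1
t0.Δ4 w3=1 w0=1 w5=0 w1=1 clk=1 w2=1 w4=1
t1.Δ0 w3=1 w0=1 w5=0 w1=1 clk=1 w2=1 w4=1
t1.Δ1 w3=1 w0=1 w5=0 w1=1 clk=0 w2=1 w4=1
t2.Δ0 w3=1 w0=1 w5=0 w1=1 clk=0 w2=1 w4=1
t2.Δ1 w3=1 w0=1 w5=0 w1=1 clk=1 w2=1 w4=1
t2.Δ2 w3=1 w0=1 w5=0 w1=0 clk=1 w2=1 w4=1
t2.Δ3 w3=1 w0=1 w5=0 w1=0 clk=1 w2=0 w4=1
t2.Δ4 w3=1 w0=1 w5=0 w1=0 clk=1 w2=0 w4=0
t2.Δ5 w3=0 w0=1 w5=0 w1=0 clk=1 w2=0 w4=0
t3.Δ0 w3=0 w0=1 w5=0 w1=0 clk=1 w2=0 w4=0
t3.Δ1 w3=0 w0=1 w5=0 w1=0 clk=0 w2=0 w4=0
t4.Δ0 w3=0 w0=1 w5=0 w1=0 clk=0 w2=0 w4=0
t4.Δ1 w3=0 w0=1 w5=0 w1=0 clk=1 w2=0 w4=0
t4.Δ2 w3=0 w0=1 w5=0 w1=1 clk=1 w2=0 w4=0
t4.Δ3 w3=0 w0=1 w5=0 w1=1 clk=1 w2=1 w4=1
t4.Δ4 w3=1 w0=1 w5=0 w1=1 clk=1 w2=1 w4=1
t5.Δ0 w3=1 w0=1 w5=0 w1=1 clk=1 w2=1 w4=1
t5.Δ1 w3=1 w0=1 w5=0 w1=1 clk=0 w2=1 w4=1
t6.Δ0 w3=1 w0=1 w5=0 w1=1 clk=0 w2=1 w4=1
t6.Δ1 w3=1 w0=1 w5=0 w1=1 clk=1 w2=1 w4=1
t6.Δ2 w3=1 w0=1 w5=0 w1=0 clk=1 w2=1 w4=1
t6.Δ3 w3=1 w0=1 w5=0 w1=0 clk=1 w2=0 w4=1
t6.Δ4 w3=1 w0=1 w5=0 w1=0 clk=1 w2=0 w4=0
t6.Δ5 w3=0 w0=1 w5=0 w1=0 clk=1 w2=0 w4=0
t7.Δ0 w3=0 w0=1 w5=0 w1=0 clk=1 w2=0 w4=0
t7.Δ1 w3=0 w0=1 w5=0 w1=0 clk=0 w2=0 w4=0
t8.Δ0 w3=0 w0=1 w5=0 w1=0 clk=0 w2=0 w4=0
t8.Δ1 w3=0 w0=1 w5=0 w1=0 clk=1 w2=0 w4=0
t8.Δ2 w3=0 w0=1 w5=0 w1=1 clk=1 w2=0 w4=0
t8.Δ3 w3=0 w0=1 w5=0 w1=1 clk=1 w2=1 w4=1
t8.Δ4 w3=1 w0=1 w5=0 w1=1 clk=1 w2=1 w4=1
t9.Δ0 w3=1 w0=1 w5=0 w1=1 clk=1 w2=1 w4=1
t9.Δ1 w3=1 w0=1 w5=0 w1=1 clk=0 w2=1 w4=1
t10.Δ0 w3=1 w0=1 w5=0 w1=1 clk=0 w2=1 w4=1
t10.Δ1 w3=1 w0=1 w5=0 w1=1 clk=1 w2=1 w4=1
t10.Δ2 w3=1 w0=1 w5=0 w1=0 clk=1 w2=1 w4=1
t10.Δ3 w3=1 w0=1 w5=0 w1=0 clk=1 w2=0 w4=1
t10.Δ4 w3=1 w0=1 w5=0 w1=0 clk=1 w2=0 w4=0
t10.Δ5 w3=0 w0=1 w5=0 w1=0 clk=1 w2=0 w4=0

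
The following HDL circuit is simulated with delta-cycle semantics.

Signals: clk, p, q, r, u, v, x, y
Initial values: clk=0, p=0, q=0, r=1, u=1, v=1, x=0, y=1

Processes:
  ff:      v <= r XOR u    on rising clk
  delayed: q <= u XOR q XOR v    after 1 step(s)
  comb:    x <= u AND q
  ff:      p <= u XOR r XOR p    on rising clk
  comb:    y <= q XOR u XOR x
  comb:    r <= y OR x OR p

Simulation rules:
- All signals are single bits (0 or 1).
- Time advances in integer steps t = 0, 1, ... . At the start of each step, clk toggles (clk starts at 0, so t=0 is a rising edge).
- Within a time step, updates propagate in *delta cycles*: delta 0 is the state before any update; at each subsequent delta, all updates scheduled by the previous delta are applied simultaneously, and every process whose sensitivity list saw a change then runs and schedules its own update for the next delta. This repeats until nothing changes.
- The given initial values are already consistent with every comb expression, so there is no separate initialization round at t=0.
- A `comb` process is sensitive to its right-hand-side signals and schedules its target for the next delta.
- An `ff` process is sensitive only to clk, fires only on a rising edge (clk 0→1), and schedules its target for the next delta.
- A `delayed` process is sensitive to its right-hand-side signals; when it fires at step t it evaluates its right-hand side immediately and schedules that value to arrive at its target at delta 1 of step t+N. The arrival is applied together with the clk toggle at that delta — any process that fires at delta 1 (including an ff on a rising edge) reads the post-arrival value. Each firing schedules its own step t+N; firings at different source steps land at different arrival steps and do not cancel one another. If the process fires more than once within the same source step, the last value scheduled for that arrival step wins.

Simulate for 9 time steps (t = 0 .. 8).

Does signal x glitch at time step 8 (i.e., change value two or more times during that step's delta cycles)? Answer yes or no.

no

t=0 Δ0: y=1 r=1 v=1 q=0 u=1 clk=0 p=0 x=0
  Δ1: clk:0→1
  Δ2: v:1→0
  (2Δ to stable)
t=1 Δ0: y=1 r=1 v=0 q=0 u=1 clk=1 p=0 x=0
  Δ1: q:0→1, clk:1→0
  Δ2: y:1→0, x:0→1
  Δ3: y:0→1
  (3Δ to stable)
t=2 Δ0: y=1 r=1 v=0 q=1 u=1 clk=0 p=0 x=1
  Δ1: q:1→0, clk:0→1
  Δ2: y:1→0, x:1→0
  Δ3: y:0→1, r:1→0
  Δ4: r:0→1
  (4Δ to stable)
t=3 Δ0: y=1 r=1 v=0 q=0 u=1 clk=1 p=0 x=0
  Δ1: q:0→1, clk:1→0
  Δ2: y:1→0, x:0→1
  Δ3: y:0→1
  (3Δ to stable)
t=4 Δ0: y=1 r=1 v=0 q=1 u=1 clk=0 p=0 x=1
  Δ1: q:1→0, clk:0→1
  Δ2: y:1→0, x:1→0
  Δ3: y:0→1, r:1→0
  Δ4: r:0→1
  (4Δ to stable)
t=5 Δ0: y=1 r=1 v=0 q=0 u=1 clk=1 p=0 x=0
  Δ1: q:0→1, clk:1→0
  Δ2: y:1→0, x:0→1
  Δ3: y:0→1
  (3Δ to stable)
t=6 Δ0: y=1 r=1 v=0 q=1 u=1 clk=0 p=0 x=1
  Δ1: q:1→0, clk:0→1
  Δ2: y:1→0, x:1→0
  Δ3: y:0→1, r:1→0
  Δ4: r:0→1
  (4Δ to stable)
t=7 Δ0: y=1 r=1 v=0 q=0 u=1 clk=1 p=0 x=0
  Δ1: q:0→1, clk:1→0
  Δ2: y:1→0, x:0→1
  Δ3: y:0→1
  (3Δ to stable)
t=8 Δ0: y=1 r=1 v=0 q=1 u=1 clk=0 p=0 x=1
  Δ1: q:1→0, clk:0→1
  Δ2: y:1→0, x:1→0
  Δ3: y:0→1, r:1→0
  Δ4: r:0→1
  (4Δ to stable)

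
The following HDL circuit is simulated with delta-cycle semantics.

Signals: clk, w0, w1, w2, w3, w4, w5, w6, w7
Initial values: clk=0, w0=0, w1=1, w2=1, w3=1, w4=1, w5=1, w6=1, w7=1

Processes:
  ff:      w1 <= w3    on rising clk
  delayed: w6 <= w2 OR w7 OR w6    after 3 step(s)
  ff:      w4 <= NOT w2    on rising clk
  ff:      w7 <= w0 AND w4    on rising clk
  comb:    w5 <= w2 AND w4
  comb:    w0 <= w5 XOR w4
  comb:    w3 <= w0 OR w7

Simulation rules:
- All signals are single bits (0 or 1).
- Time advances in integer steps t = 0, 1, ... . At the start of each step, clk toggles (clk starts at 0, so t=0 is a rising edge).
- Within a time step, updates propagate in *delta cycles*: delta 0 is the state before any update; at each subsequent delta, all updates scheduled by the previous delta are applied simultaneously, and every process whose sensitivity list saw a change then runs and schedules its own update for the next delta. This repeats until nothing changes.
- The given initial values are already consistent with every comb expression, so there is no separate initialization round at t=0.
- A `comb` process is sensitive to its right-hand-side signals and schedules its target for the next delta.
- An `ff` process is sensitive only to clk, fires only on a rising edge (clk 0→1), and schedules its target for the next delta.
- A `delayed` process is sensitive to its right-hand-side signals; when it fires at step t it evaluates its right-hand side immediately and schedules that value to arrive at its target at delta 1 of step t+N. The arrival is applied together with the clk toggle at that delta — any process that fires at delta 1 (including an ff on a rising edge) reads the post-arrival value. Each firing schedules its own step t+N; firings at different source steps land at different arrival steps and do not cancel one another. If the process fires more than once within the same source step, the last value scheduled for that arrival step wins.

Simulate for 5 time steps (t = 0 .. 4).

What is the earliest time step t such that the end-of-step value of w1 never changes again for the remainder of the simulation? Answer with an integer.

t0.Δ0 w0=0 w1=1 w5=1 w3=1 w4=1 w2=1 w7=1 w6=1 clk=0
t0.Δ1 w0=0 w1=1 w5=1 w3=1 w4=1 w2=1 w7=1 w6=1 clk=1
t0.Δ2 w0=0 w1=1 w5=1 w3=1 w4=0 w2=1 w7=0 w6=1 clk=1
t0.Δ3 w0=1 w1=1 w5=0 w3=0 w4=0 w2=1 w7=0 w6=1 clk=1
t0.Δ4 w0=0 w1=1 w5=0 w3=1 w4=0 w2=1 w7=0 w6=1 clk=1
t0.Δ5 w0=0 w1=1 w5=0 w3=0 w4=0 w2=1 w7=0 w6=1 clk=1
t1.Δ0 w0=0 w1=1 w5=0 w3=0 w4=0 w2=1 w7=0 w6=1 clk=1
t1.Δ1 w0=0 w1=1 w5=0 w3=0 w4=0 w2=1 w7=0 w6=1 clk=0
t2.Δ0 w0=0 w1=1 w5=0 w3=0 w4=0 w2=1 w7=0 w6=1 clk=0
t2.Δ1 w0=0 w1=1 w5=0 w3=0 w4=0 w2=1 w7=0 w6=1 clk=1
t2.Δ2 w0=0 w1=0 w5=0 w3=0 w4=0 w2=1 w7=0 w6=1 clk=1
t3.Δ0 w0=0 w1=0 w5=0 w3=0 w4=0 w2=1 w7=0 w6=1 clk=1
t3.Δ1 w0=0 w1=0 w5=0 w3=0 w4=0 w2=1 w7=0 w6=1 clk=0
t4.Δ0 w0=0 w1=0 w5=0 w3=0 w4=0 w2=1 w7=0 w6=1 clk=0
t4.Δ1 w0=0 w1=0 w5=0 w3=0 w4=0 w2=1 w7=0 w6=1 clk=1

2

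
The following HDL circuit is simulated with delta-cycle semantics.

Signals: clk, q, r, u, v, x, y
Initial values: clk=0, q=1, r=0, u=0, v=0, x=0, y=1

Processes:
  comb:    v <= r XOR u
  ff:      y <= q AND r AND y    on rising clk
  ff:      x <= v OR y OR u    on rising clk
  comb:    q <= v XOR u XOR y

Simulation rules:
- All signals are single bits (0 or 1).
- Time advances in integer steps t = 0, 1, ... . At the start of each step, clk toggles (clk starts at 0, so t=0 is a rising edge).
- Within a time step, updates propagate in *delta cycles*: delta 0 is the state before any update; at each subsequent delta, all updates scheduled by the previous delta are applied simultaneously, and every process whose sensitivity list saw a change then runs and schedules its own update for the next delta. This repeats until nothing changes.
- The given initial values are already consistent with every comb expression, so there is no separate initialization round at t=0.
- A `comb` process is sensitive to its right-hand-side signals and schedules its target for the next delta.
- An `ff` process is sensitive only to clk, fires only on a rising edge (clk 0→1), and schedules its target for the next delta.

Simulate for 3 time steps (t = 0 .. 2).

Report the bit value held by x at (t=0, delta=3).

1

t=0 Δ0: v=0 clk=0 y=1 q=1 u=0 x=0 r=0
  Δ1: clk:0→1
  Δ2: y:1→0, x:0→1
  Δ3: q:1→0
  (3Δ to stable)
t=1 Δ0: v=0 clk=1 y=0 q=0 u=0 x=1 r=0
  Δ1: clk:1→0
  (1Δ to stable)
t=2 Δ0: v=0 clk=0 y=0 q=0 u=0 x=1 r=0
  Δ1: clk:0→1
  Δ2: x:1→0
  (2Δ to stable)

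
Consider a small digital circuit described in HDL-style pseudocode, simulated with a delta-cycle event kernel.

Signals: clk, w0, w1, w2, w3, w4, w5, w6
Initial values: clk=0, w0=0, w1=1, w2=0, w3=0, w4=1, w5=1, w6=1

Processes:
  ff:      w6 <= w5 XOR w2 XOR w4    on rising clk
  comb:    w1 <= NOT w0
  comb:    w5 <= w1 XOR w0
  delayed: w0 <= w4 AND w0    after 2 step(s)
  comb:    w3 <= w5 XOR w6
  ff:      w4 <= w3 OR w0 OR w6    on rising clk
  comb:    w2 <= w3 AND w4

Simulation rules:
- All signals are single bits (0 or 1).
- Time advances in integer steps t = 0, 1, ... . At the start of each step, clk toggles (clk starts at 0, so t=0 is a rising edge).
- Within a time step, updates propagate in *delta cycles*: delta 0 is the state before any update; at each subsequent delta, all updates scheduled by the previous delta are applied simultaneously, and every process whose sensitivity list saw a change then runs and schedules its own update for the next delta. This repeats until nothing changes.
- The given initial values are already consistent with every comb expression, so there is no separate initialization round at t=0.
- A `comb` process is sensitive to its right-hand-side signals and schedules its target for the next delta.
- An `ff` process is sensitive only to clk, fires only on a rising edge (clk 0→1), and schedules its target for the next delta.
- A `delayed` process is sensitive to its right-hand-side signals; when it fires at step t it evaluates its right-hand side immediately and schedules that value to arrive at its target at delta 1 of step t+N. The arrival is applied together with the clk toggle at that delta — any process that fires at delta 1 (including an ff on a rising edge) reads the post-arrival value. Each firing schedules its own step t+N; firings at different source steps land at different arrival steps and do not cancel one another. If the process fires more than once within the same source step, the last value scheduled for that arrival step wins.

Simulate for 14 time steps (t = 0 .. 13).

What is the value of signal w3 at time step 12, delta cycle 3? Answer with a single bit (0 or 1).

1

[bits: w3,w0,clk,w5,w4,w2,w1,w6]
t=0: Δ0=00011011 Δ1=00111011 Δ2=00111010 Δ3=10111010 Δ4=10111110 | 4Δ
t=1: Δ0=10111110 Δ1=10011110 | 1Δ
t=2: Δ0=10011110 Δ1=10111110 Δ2=10111111 Δ3=00111111 Δ4=00111011 | 4Δ
t=3: Δ0=00111011 Δ1=00011011 | 1Δ
t=4: Δ0=00011011 Δ1=00111011 Δ2=00111010 Δ3=10111010 Δ4=10111110 | 4Δ
t=5: Δ0=10111110 Δ1=10011110 | 1Δ
t=6: Δ0=10011110 Δ1=10111110 Δ2=10111111 Δ3=00111111 Δ4=00111011 | 4Δ
t=7: Δ0=00111011 Δ1=00011011 | 1Δ
t=8: Δ0=00011011 Δ1=00111011 Δ2=00111010 Δ3=10111010 Δ4=10111110 | 4Δ
t=9: Δ0=10111110 Δ1=10011110 | 1Δ
t=10: Δ0=10011110 Δ1=10111110 Δ2=10111111 Δ3=00111111 Δ4=00111011 | 4Δ
t=11: Δ0=00111011 Δ1=00011011 | 1Δ
t=12: Δ0=00011011 Δ1=00111011 Δ2=00111010 Δ3=10111010 Δ4=10111110 | 4Δ
t=13: Δ0=10111110 Δ1=10011110 | 1Δ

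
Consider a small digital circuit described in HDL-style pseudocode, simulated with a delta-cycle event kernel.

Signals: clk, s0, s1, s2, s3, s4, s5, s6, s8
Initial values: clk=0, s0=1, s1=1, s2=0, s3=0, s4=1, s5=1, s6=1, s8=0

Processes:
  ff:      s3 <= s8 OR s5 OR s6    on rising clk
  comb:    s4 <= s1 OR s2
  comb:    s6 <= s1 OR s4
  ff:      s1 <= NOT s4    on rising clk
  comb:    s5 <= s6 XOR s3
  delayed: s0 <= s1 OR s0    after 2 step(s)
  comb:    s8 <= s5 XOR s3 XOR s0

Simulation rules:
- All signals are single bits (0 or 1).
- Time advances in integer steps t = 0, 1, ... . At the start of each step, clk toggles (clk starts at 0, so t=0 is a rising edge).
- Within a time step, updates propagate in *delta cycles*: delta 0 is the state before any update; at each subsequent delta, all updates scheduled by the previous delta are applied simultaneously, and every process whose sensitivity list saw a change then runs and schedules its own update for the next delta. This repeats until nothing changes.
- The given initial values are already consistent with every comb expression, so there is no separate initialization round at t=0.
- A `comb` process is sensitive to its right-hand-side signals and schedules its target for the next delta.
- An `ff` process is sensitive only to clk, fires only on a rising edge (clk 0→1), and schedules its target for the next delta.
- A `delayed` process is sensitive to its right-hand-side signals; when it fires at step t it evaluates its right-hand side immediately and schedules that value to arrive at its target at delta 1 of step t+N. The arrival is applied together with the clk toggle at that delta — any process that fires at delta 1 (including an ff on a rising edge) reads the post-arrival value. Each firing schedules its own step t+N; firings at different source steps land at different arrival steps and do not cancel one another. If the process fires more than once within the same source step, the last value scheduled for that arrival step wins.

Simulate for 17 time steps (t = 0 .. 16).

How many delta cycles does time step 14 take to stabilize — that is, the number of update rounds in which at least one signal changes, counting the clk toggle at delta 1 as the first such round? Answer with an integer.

t=0 Δ0: s8=0 s5=1 s6=1 s2=0 s1=1 clk=0 s3=0 s4=1 s0=1
  Δ1: clk:0→1
  Δ2: s1:1→0, s3:0→1
  Δ3: s8:0→1, s5:1→0, s4:1→0
  Δ4: s8:1→0, s6:1→0
  Δ5: s5:0→1
  Δ6: s8:0→1
  (6Δ to stable)
t=1 Δ0: s8=1 s5=1 s6=0 s2=0 s1=0 clk=1 s3=1 s4=0 s0=1
  Δ1: clk:1→0
  (1Δ to stable)
t=2 Δ0: s8=1 s5=1 s6=0 s2=0 s1=0 clk=0 s3=1 s4=0 s0=1
  Δ1: clk:0→1
  Δ2: s1:0→1
  Δ3: s6:0→1, s4:0→1
  Δ4: s5:1→0
  Δ5: s8:1→0
  (5Δ to stable)
t=3 Δ0: s8=0 s5=0 s6=1 s2=0 s1=1 clk=1 s3=1 s4=1 s0=1
  Δ1: clk:1→0
  (1Δ to stable)
t=4 Δ0: s8=0 s5=0 s6=1 s2=0 s1=1 clk=0 s3=1 s4=1 s0=1
  Δ1: clk:0→1
  Δ2: s1:1→0
  Δ3: s4:1→0
  Δ4: s6:1→0
  Δ5: s5:0→1
  Δ6: s8:0→1
  (6Δ to stable)
t=5 Δ0: s8=1 s5=1 s6=0 s2=0 s1=0 clk=1 s3=1 s4=0 s0=1
  Δ1: clk:1→0
  (1Δ to stable)
t=6 Δ0: s8=1 s5=1 s6=0 s2=0 s1=0 clk=0 s3=1 s4=0 s0=1
  Δ1: clk:0→1
  Δ2: s1:0→1
  Δ3: s6:0→1, s4:0→1
  Δ4: s5:1→0
  Δ5: s8:1→0
  (5Δ to stable)
t=7 Δ0: s8=0 s5=0 s6=1 s2=0 s1=1 clk=1 s3=1 s4=1 s0=1
  Δ1: clk:1→0
  (1Δ to stable)
t=8 Δ0: s8=0 s5=0 s6=1 s2=0 s1=1 clk=0 s3=1 s4=1 s0=1
  Δ1: clk:0→1
  Δ2: s1:1→0
  Δ3: s4:1→0
  Δ4: s6:1→0
  Δ5: s5:0→1
  Δ6: s8:0→1
  (6Δ to stable)
t=9 Δ0: s8=1 s5=1 s6=0 s2=0 s1=0 clk=1 s3=1 s4=0 s0=1
  Δ1: clk:1→0
  (1Δ to stable)
t=10 Δ0: s8=1 s5=1 s6=0 s2=0 s1=0 clk=0 s3=1 s4=0 s0=1
  Δ1: clk:0→1
  Δ2: s1:0→1
  Δ3: s6:0→1, s4:0→1
  Δ4: s5:1→0
  Δ5: s8:1→0
  (5Δ to stable)
t=11 Δ0: s8=0 s5=0 s6=1 s2=0 s1=1 clk=1 s3=1 s4=1 s0=1
  Δ1: clk:1→0
  (1Δ to stable)
t=12 Δ0: s8=0 s5=0 s6=1 s2=0 s1=1 clk=0 s3=1 s4=1 s0=1
  Δ1: clk:0→1
  Δ2: s1:1→0
  Δ3: s4:1→0
  Δ4: s6:1→0
  Δ5: s5:0→1
  Δ6: s8:0→1
  (6Δ to stable)
t=13 Δ0: s8=1 s5=1 s6=0 s2=0 s1=0 clk=1 s3=1 s4=0 s0=1
  Δ1: clk:1→0
  (1Δ to stable)
t=14 Δ0: s8=1 s5=1 s6=0 s2=0 s1=0 clk=0 s3=1 s4=0 s0=1
  Δ1: clk:0→1
  Δ2: s1:0→1
  Δ3: s6:0→1, s4:0→1
  Δ4: s5:1→0
  Δ5: s8:1→0
  (5Δ to stable)
t=15 Δ0: s8=0 s5=0 s6=1 s2=0 s1=1 clk=1 s3=1 s4=1 s0=1
  Δ1: clk:1→0
  (1Δ to stable)
t=16 Δ0: s8=0 s5=0 s6=1 s2=0 s1=1 clk=0 s3=1 s4=1 s0=1
  Δ1: clk:0→1
  Δ2: s1:1→0
  Δ3: s4:1→0
  Δ4: s6:1→0
  Δ5: s5:0→1
  Δ6: s8:0→1
  (6Δ to stable)

5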